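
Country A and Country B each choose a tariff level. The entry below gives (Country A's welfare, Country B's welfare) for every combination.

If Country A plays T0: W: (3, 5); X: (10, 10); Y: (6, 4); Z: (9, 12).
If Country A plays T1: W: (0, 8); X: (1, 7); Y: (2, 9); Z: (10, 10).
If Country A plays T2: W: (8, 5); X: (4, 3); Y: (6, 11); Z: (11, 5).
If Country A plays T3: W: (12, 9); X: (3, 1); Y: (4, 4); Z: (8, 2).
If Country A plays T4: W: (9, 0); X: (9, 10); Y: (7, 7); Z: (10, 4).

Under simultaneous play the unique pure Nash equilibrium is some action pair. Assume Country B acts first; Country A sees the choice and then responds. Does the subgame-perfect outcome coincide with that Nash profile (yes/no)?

Backward induction with Country B moving first.
- W → Country A plays T3 (best of 3, 0, 8, 12, 9); Country B gets 9.
- X → Country A plays T0 (best of 10, 1, 4, 3, 9); Country B gets 10.
- Y → Country A plays T4 (best of 6, 2, 6, 4, 7); Country B gets 7.
- Z → Country A plays T2 (best of 9, 10, 11, 8, 10); Country B gets 5.
Maximizing over 9, 10, 7, 5, Country B chooses X. Subgame-perfect outcome: (T0, X) with payoffs (10, 10).
Under simultaneous play:
Country A's best replies: W→T3; X→T0; Y→T4; Z→T2.
Country B's best replies: T0→Z; T1→Z; T2→Y; T3→W; T4→X.
Only (T3, W) has each player best-responding; Nash payoffs (12, 9).
Sequential outcome (T0, X) differs from the Nash profile (T3, W).

no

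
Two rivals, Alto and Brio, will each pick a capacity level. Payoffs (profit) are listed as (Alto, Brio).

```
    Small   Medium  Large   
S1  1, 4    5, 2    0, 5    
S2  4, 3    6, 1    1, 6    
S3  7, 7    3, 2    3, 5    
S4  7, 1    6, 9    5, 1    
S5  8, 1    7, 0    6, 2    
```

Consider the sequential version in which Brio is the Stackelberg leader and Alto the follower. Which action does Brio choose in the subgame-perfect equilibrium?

Large

Alto best-responds to each possible Brio move:
- Small: BR = S5, leader payoff 1.
- Medium: BR = S5, leader payoff 0.
- Large: BR = S5, leader payoff 2.
Maximizing over 1, 0, 2, Brio chooses Large. Subgame-perfect outcome: (S5, Large) with payoffs (6, 2).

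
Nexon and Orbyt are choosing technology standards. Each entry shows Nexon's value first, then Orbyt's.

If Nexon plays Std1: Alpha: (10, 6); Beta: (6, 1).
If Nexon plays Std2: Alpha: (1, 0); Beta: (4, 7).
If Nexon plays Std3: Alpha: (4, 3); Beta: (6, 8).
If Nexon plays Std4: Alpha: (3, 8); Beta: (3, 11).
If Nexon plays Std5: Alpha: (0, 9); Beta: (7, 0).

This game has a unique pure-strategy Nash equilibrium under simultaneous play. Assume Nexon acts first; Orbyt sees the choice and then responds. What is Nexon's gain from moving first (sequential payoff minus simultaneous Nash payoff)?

0

Backward induction with Nexon moving first.
- Std1 → Orbyt plays Alpha (best of 6, 1); Nexon gets 10.
- Std2 → Orbyt plays Beta (best of 0, 7); Nexon gets 4.
- Std3 → Orbyt plays Beta (best of 3, 8); Nexon gets 6.
- Std4 → Orbyt plays Beta (best of 8, 11); Nexon gets 3.
- Std5 → Orbyt plays Alpha (best of 9, 0); Nexon gets 0.
Nexon's induced payoffs are 10, 4, 6, 3, 0, so Nexon commits to Std1. Subgame-perfect outcome: (Std1, Alpha) with payoffs (10, 6).
Now find the simultaneous Nash equilibrium.
Nexon's best replies: Alpha→Std1; Beta→Std5.
Orbyt's best replies: Std1→Alpha; Std2→Beta; Std3→Beta; Std4→Beta; Std5→Alpha.
The unique mutual best reply is (Std1, Alpha), giving (10, 6).
Nexon's commitment gain: 10 − 10 = 0.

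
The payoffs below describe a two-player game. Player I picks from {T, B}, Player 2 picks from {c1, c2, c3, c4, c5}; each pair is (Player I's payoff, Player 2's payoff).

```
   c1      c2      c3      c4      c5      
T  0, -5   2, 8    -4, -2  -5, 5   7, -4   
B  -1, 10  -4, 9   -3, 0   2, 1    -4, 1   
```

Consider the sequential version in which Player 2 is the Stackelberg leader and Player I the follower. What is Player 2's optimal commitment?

Work backward from Player I's decision.
- c1 → Player I plays T (best of 0, -1); Player 2 gets -5.
- c2 → Player I plays T (best of 2, -4); Player 2 gets 8.
- c3 → Player I plays B (best of -4, -3); Player 2 gets 0.
- c4 → Player I plays B (best of -5, 2); Player 2 gets 1.
- c5 → Player I plays T (best of 7, -4); Player 2 gets -4.
Maximizing over -5, 8, 0, 1, -4, Player 2 chooses c2. Subgame-perfect outcome: (T, c2) with payoffs (2, 8).

c2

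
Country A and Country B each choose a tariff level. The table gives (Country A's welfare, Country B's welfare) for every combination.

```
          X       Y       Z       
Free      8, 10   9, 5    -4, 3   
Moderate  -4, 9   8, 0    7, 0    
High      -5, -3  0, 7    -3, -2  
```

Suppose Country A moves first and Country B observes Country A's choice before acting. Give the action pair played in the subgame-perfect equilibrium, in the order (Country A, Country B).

(Free, X)

Country B best-responds to each possible Country A move:
- Free → Country B plays X (best of 10, 5, 3); Country A gets 8.
- Moderate → Country B plays X (best of 9, 0, 0); Country A gets -4.
- High → Country B plays Y (best of -3, 7, -2); Country A gets 0.
Country A's induced payoffs are 8, -4, 0, so Country A commits to Free. Subgame-perfect outcome: (Free, X) with payoffs (8, 10).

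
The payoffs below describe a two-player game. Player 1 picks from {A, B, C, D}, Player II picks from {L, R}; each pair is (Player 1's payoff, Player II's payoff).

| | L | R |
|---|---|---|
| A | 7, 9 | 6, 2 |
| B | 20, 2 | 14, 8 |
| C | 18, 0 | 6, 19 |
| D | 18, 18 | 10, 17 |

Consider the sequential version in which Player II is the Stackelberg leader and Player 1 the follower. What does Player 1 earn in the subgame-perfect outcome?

Backward induction with Player II moving first.
- L: Player 1 compares 7, 20, 18, 18 and picks B; Player II would get 2.
- R: Player 1 compares 6, 14, 6, 10 and picks B; Player II would get 8.
Maximizing over 2, 8, Player II chooses R. Subgame-perfect outcome: (B, R) with payoffs (14, 8).

14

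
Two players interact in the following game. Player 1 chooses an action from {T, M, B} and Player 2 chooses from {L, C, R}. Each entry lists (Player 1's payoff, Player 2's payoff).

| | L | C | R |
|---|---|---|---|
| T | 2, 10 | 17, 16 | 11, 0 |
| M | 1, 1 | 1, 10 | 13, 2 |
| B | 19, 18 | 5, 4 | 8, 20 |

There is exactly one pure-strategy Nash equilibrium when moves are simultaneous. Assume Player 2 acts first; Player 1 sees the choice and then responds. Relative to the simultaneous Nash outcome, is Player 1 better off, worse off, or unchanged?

better off

Solve by backward induction (Player 2 leads).
- L: BR = B, leader payoff 18.
- C: BR = T, leader payoff 16.
- R: BR = M, leader payoff 2.
Player 2's induced payoffs are 18, 16, 2, so Player 2 commits to L. Subgame-perfect outcome: (B, L) with payoffs (19, 18).
Now find the simultaneous Nash equilibrium.
Player 1's best replies: L→B; C→T; R→M.
Player 2's best replies: T→C; M→C; B→R.
The unique mutual best reply is (T, C), giving (17, 16).
Player 1 earns 19 sequentially versus 17 at the Nash outcome: better off.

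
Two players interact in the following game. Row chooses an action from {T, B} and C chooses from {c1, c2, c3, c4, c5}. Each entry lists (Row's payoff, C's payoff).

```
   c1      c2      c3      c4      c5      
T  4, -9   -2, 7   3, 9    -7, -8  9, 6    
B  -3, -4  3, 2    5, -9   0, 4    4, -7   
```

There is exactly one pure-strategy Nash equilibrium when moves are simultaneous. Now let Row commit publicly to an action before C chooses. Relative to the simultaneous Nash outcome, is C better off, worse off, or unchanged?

better off

Backward induction with Row moving first.
- T: C compares -9, 7, 9, -8, 6 and picks c3; Row would get 3.
- B: C compares -4, 2, -9, 4, -7 and picks c4; Row would get 0.
Row's induced payoffs are 3, 0, so Row commits to T. Subgame-perfect outcome: (T, c3) with payoffs (3, 9).
Now find the simultaneous Nash equilibrium.
Row's best replies: c1→T; c2→B; c3→B; c4→B; c5→T.
C's best replies: T→c3; B→c4.
The unique mutual best reply is (B, c4), giving (0, 4).
C earns 9 sequentially versus 4 at the Nash outcome: better off.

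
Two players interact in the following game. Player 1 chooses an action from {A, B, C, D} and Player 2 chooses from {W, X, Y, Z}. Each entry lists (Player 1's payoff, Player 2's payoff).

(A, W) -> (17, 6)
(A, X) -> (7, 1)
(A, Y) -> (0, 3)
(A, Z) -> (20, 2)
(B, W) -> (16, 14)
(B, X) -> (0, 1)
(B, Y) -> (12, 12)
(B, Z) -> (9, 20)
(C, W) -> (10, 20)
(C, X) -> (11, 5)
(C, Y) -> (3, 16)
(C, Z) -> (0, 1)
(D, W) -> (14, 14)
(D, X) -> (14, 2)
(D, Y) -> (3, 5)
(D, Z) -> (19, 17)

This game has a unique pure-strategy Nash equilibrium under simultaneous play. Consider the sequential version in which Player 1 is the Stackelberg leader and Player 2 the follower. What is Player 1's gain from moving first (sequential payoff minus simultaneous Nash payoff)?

2

Backward induction with Player 1 moving first.
- A: Player 2 compares 6, 1, 3, 2 and picks W; Player 1 would get 17.
- B: Player 2 compares 14, 1, 12, 20 and picks Z; Player 1 would get 9.
- C: Player 2 compares 20, 5, 16, 1 and picks W; Player 1 would get 10.
- D: Player 2 compares 14, 2, 5, 17 and picks Z; Player 1 would get 19.
Maximizing over 17, 9, 10, 19, Player 1 chooses D. Subgame-perfect outcome: (D, Z) with payoffs (19, 17).
Now find the simultaneous Nash equilibrium.
Player 1's best replies: W→A; X→D; Y→B; Z→A.
Player 2's best replies: A→W; B→Z; C→W; D→Z.
Only (A, W) has each player best-responding; Nash payoffs (17, 6).
Player 1's commitment gain: 19 − 17 = 2.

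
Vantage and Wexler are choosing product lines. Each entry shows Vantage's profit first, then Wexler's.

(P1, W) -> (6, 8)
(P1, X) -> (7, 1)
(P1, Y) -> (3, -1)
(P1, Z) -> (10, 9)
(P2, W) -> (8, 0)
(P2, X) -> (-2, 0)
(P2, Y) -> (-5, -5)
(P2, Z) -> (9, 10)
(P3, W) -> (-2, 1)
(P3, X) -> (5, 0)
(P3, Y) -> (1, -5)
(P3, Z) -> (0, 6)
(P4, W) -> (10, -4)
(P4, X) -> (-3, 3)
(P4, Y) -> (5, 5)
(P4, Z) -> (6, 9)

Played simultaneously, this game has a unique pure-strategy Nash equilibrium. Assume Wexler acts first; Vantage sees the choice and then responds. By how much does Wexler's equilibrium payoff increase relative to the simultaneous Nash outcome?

Vantage best-responds to each possible Wexler move:
- W: BR = P4, leader payoff -4.
- X: BR = P1, leader payoff 1.
- Y: BR = P4, leader payoff 5.
- Z: BR = P1, leader payoff 9.
Maximizing over -4, 1, 5, 9, Wexler chooses Z. Subgame-perfect outcome: (P1, Z) with payoffs (10, 9).
For the simultaneous game, intersect best replies.
Vantage's best replies: W→P4; X→P1; Y→P4; Z→P1.
Wexler's best replies: P1→Z; P2→Z; P3→Z; P4→Z.
The unique mutual best reply is (P1, Z), giving (10, 9).
Wexler's commitment gain: 9 − 9 = 0.

0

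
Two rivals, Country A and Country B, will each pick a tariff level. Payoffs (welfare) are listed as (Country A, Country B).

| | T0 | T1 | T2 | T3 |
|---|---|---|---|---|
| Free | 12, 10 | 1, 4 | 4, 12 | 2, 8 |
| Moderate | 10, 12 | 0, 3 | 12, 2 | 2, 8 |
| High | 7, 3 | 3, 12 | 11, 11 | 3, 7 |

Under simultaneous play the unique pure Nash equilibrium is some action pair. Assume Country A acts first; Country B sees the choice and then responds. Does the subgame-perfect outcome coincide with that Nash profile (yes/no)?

no

Country B best-responds to each possible Country A move:
- Free → Country B plays T2 (best of 10, 4, 12, 8); Country A gets 4.
- Moderate → Country B plays T0 (best of 12, 3, 2, 8); Country A gets 10.
- High → Country B plays T1 (best of 3, 12, 11, 7); Country A gets 3.
Country A's induced payoffs are 4, 10, 3, so Country A commits to Moderate. Subgame-perfect outcome: (Moderate, T0) with payoffs (10, 12).
Under simultaneous play:
Country A's best replies: T0→Free; T1→High; T2→Moderate; T3→High.
Country B's best replies: Free→T2; Moderate→T0; High→T1.
Only (High, T1) has each player best-responding; Nash payoffs (3, 12).
Sequential outcome (Moderate, T0) differs from the Nash profile (High, T1).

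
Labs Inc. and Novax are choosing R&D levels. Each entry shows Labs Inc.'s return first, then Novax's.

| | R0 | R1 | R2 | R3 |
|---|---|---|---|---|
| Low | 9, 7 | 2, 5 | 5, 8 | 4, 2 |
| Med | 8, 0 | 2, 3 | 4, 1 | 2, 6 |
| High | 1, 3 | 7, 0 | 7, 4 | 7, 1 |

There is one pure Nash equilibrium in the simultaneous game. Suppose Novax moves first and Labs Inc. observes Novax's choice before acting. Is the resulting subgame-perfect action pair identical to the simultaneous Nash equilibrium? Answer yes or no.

Work backward from Labs Inc.'s decision.
- R0: BR = Low, leader payoff 7.
- R1: BR = High, leader payoff 0.
- R2: BR = High, leader payoff 4.
- R3: BR = High, leader payoff 1.
Maximizing over 7, 0, 4, 1, Novax chooses R0. Subgame-perfect outcome: (Low, R0) with payoffs (9, 7).
Now find the simultaneous Nash equilibrium.
Labs Inc.'s best replies: R0→Low; R1→High; R2→High; R3→High.
Novax's best replies: Low→R2; Med→R3; High→R2.
Only (High, R2) has each player best-responding; Nash payoffs (7, 4).
Sequential outcome (Low, R0) differs from the Nash profile (High, R2).

no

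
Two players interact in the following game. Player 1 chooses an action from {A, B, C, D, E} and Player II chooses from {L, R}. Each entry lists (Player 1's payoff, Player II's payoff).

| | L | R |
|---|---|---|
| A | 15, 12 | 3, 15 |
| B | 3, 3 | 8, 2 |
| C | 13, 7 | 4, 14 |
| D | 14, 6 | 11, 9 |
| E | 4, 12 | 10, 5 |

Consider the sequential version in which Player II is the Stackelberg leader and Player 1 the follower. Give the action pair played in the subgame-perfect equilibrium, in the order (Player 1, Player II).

(A, L)

Player 1 best-responds to each possible Player II move:
- L: BR = A, leader payoff 12.
- R: BR = D, leader payoff 9.
Player II's induced payoffs are 12, 9, so Player II commits to L. Subgame-perfect outcome: (A, L) with payoffs (15, 12).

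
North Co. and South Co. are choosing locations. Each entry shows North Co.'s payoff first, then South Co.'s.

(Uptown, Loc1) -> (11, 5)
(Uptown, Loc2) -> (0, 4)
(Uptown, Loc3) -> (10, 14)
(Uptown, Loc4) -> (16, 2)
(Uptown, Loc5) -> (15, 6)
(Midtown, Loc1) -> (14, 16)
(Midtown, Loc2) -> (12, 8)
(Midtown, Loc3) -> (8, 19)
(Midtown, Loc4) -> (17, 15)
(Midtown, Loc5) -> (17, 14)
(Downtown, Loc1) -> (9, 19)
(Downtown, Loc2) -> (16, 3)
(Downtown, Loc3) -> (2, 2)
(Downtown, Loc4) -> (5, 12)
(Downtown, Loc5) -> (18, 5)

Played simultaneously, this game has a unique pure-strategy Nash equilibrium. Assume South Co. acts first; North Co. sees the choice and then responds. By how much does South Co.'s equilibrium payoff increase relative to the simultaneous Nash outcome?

2

Work backward from North Co.'s decision.
- Loc1 → North Co. plays Midtown (best of 11, 14, 9); South Co. gets 16.
- Loc2 → North Co. plays Downtown (best of 0, 12, 16); South Co. gets 3.
- Loc3 → North Co. plays Uptown (best of 10, 8, 2); South Co. gets 14.
- Loc4 → North Co. plays Midtown (best of 16, 17, 5); South Co. gets 15.
- Loc5 → North Co. plays Downtown (best of 15, 17, 18); South Co. gets 5.
Among 16, 3, 14, 15, 5, the best is 16 at Loc1. Subgame-perfect outcome: (Midtown, Loc1) with payoffs (14, 16).
For the simultaneous game, intersect best replies.
North Co.'s best replies: Loc1→Midtown; Loc2→Downtown; Loc3→Uptown; Loc4→Midtown; Loc5→Downtown.
South Co.'s best replies: Uptown→Loc3; Midtown→Loc3; Downtown→Loc1.
Only (Uptown, Loc3) has each player best-responding; Nash payoffs (10, 14).
South Co.'s commitment gain: 16 − 14 = 2.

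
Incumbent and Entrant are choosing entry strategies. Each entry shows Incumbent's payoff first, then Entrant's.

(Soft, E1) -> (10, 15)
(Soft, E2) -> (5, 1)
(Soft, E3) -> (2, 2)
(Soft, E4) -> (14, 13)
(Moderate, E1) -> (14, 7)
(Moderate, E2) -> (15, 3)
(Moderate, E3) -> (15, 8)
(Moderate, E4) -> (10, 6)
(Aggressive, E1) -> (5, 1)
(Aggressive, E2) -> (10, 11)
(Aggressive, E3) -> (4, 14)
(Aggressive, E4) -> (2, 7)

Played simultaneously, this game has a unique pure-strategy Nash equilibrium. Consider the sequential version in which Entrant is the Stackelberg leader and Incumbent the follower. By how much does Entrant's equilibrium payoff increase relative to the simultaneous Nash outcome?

Solve by backward induction (Entrant leads).
- E1: BR = Moderate, leader payoff 7.
- E2: BR = Moderate, leader payoff 3.
- E3: BR = Moderate, leader payoff 8.
- E4: BR = Soft, leader payoff 13.
Entrant's induced payoffs are 7, 3, 8, 13, so Entrant commits to E4. Subgame-perfect outcome: (Soft, E4) with payoffs (14, 13).
Now find the simultaneous Nash equilibrium.
Incumbent's best replies: E1→Moderate; E2→Moderate; E3→Moderate; E4→Soft.
Entrant's best replies: Soft→E1; Moderate→E3; Aggressive→E3.
Only (Moderate, E3) has each player best-responding; Nash payoffs (15, 8).
Entrant's commitment gain: 13 − 8 = 5.

5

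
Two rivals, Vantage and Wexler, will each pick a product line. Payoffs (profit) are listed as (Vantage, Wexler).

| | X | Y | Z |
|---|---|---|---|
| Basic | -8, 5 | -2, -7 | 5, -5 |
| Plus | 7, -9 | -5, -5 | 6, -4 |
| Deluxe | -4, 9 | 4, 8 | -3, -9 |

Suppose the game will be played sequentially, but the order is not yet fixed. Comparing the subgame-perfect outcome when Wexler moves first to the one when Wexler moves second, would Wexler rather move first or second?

first

If Vantage leads: Wexler's best replies are Basic→X, Plus→Z, Deluxe→X; Vantage's induced payoffs -8, 6, -4; outcome (Plus, Z), payoffs (6, -4).
If Wexler leads: Vantage's best replies are X→Plus, Y→Deluxe, Z→Plus; Wexler's induced payoffs -9, 8, -4; outcome (Deluxe, Y), payoffs (4, 8).
Wexler gets 8 moving first and -4 moving second, so Wexler prefers to move first.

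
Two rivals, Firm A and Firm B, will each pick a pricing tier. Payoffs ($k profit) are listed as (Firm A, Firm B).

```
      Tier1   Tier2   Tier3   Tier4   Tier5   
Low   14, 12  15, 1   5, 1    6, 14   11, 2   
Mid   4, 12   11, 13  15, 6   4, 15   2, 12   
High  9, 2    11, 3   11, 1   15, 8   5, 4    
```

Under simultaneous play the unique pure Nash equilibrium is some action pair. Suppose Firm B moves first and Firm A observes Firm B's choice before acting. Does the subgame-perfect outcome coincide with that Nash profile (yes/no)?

no

Firm A best-responds to each possible Firm B move:
- Tier1: BR = Low, leader payoff 12.
- Tier2: BR = Low, leader payoff 1.
- Tier3: BR = Mid, leader payoff 6.
- Tier4: BR = High, leader payoff 8.
- Tier5: BR = Low, leader payoff 2.
Among 12, 1, 6, 8, 2, the best is 12 at Tier1. Subgame-perfect outcome: (Low, Tier1) with payoffs (14, 12).
Now find the simultaneous Nash equilibrium.
Firm A's best replies: Tier1→Low; Tier2→Low; Tier3→Mid; Tier4→High; Tier5→Low.
Firm B's best replies: Low→Tier4; Mid→Tier4; High→Tier4.
The unique mutual best reply is (High, Tier4), giving (15, 8).
Sequential outcome (Low, Tier1) differs from the Nash profile (High, Tier4).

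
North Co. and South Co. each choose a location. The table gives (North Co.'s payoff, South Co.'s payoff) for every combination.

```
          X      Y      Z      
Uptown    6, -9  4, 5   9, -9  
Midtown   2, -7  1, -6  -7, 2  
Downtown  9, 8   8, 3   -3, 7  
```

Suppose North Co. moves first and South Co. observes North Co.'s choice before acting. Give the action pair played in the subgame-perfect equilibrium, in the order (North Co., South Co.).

(Downtown, X)

South Co. best-responds to each possible North Co. move:
- Uptown: South Co. compares -9, 5, -9 and picks Y; North Co. would get 4.
- Midtown: South Co. compares -7, -6, 2 and picks Z; North Co. would get -7.
- Downtown: South Co. compares 8, 3, 7 and picks X; North Co. would get 9.
North Co.'s induced payoffs are 4, -7, 9, so North Co. commits to Downtown. Subgame-perfect outcome: (Downtown, X) with payoffs (9, 8).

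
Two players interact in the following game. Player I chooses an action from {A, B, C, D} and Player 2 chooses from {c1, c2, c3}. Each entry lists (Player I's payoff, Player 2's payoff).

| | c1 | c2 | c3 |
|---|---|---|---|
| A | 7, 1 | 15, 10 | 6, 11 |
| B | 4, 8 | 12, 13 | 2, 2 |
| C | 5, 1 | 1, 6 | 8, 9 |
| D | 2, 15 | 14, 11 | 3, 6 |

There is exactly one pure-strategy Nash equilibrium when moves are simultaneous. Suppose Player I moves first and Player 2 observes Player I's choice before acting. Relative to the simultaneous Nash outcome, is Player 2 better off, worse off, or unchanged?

better off

Player 2 best-responds to each possible Player I move:
- A: BR = c3, leader payoff 6.
- B: BR = c2, leader payoff 12.
- C: BR = c3, leader payoff 8.
- D: BR = c1, leader payoff 2.
Player I's induced payoffs are 6, 12, 8, 2, so Player I commits to B. Subgame-perfect outcome: (B, c2) with payoffs (12, 13).
Under simultaneous play:
Player I's best replies: c1→A; c2→A; c3→C.
Player 2's best replies: A→c3; B→c2; C→c3; D→c1.
The unique mutual best reply is (C, c3), giving (8, 9).
Player 2 earns 13 sequentially versus 9 at the Nash outcome: better off.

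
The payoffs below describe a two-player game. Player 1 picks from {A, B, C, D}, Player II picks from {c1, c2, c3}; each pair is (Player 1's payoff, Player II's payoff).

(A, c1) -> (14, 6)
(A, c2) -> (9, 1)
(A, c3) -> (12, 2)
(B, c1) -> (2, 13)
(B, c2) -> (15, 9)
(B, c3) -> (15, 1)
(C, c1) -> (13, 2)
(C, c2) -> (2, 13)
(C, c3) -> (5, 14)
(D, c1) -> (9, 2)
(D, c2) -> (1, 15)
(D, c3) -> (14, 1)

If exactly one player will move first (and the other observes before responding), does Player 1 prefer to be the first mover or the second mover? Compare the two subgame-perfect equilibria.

second

If Player 1 leads: Player II's best replies are A→c1, B→c1, C→c3, D→c2; Player 1's induced payoffs 14, 2, 5, 1; outcome (A, c1), payoffs (14, 6).
If Player II leads: Player 1's best replies are c1→A, c2→B, c3→B; Player II's induced payoffs 6, 9, 1; outcome (B, c2), payoffs (15, 9).
Player 1 gets 14 moving first and 15 moving second, so Player 1 prefers to move second.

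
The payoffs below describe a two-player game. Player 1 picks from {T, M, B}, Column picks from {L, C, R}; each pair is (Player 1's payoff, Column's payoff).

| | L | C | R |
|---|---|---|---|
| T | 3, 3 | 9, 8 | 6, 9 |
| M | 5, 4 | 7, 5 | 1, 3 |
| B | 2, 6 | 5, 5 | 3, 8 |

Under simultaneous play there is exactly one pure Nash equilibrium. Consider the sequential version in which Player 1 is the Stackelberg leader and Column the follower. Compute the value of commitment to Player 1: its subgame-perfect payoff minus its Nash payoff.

1

Solve by backward induction (Player 1 leads).
- T: BR = R, leader payoff 6.
- M: BR = C, leader payoff 7.
- B: BR = R, leader payoff 3.
Maximizing over 6, 7, 3, Player 1 chooses M. Subgame-perfect outcome: (M, C) with payoffs (7, 5).
For the simultaneous game, intersect best replies.
Player 1's best replies: L→M; C→T; R→T.
Column's best replies: T→R; M→C; B→R.
Only (T, R) has each player best-responding; Nash payoffs (6, 9).
Player 1's commitment gain: 7 − 6 = 1.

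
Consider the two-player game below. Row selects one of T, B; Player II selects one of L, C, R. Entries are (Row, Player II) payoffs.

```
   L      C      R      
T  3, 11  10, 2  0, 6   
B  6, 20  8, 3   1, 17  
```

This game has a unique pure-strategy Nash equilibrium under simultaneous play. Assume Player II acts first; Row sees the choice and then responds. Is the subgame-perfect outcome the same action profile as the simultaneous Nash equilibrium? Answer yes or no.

yes

Work backward from Row's decision.
- L: BR = B, leader payoff 20.
- C: BR = T, leader payoff 2.
- R: BR = B, leader payoff 17.
Among 20, 2, 17, the best is 20 at L. Subgame-perfect outcome: (B, L) with payoffs (6, 20).
Now find the simultaneous Nash equilibrium.
Row's best replies: L→B; C→T; R→B.
Player II's best replies: T→L; B→L.
The unique mutual best reply is (B, L), giving (6, 20).
Sequential outcome (B, L) coincides with the Nash profile (B, L).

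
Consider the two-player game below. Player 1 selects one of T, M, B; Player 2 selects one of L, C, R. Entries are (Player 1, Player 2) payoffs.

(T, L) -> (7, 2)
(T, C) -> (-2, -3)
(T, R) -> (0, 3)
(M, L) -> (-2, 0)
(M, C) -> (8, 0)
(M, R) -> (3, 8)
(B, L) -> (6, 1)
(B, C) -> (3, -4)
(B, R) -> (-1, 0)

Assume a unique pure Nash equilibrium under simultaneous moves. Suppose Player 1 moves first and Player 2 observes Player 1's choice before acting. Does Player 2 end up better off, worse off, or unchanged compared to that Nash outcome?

worse off

Work backward from Player 2's decision.
- T: BR = R, leader payoff 0.
- M: BR = R, leader payoff 3.
- B: BR = L, leader payoff 6.
Among 0, 3, 6, the best is 6 at B. Subgame-perfect outcome: (B, L) with payoffs (6, 1).
Now find the simultaneous Nash equilibrium.
Player 1's best replies: L→T; C→M; R→M.
Player 2's best replies: T→R; M→R; B→L.
Only (M, R) has each player best-responding; Nash payoffs (3, 8).
Player 2 earns 1 sequentially versus 8 at the Nash outcome: worse off.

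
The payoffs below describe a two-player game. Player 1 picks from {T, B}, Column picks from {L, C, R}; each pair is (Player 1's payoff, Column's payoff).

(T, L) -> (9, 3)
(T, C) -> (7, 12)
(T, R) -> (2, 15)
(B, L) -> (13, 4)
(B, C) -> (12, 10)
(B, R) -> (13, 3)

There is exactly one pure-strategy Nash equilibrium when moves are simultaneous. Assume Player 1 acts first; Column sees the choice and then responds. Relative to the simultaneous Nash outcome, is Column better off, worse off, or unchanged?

unchanged

Solve by backward induction (Player 1 leads).
- T → Column plays R (best of 3, 12, 15); Player 1 gets 2.
- B → Column plays C (best of 4, 10, 3); Player 1 gets 12.
Player 1's induced payoffs are 2, 12, so Player 1 commits to B. Subgame-perfect outcome: (B, C) with payoffs (12, 10).
For the simultaneous game, intersect best replies.
Player 1's best replies: L→B; C→B; R→B.
Column's best replies: T→R; B→C.
The unique mutual best reply is (B, C), giving (12, 10).
Column earns 10 sequentially versus 10 at the Nash outcome: unchanged.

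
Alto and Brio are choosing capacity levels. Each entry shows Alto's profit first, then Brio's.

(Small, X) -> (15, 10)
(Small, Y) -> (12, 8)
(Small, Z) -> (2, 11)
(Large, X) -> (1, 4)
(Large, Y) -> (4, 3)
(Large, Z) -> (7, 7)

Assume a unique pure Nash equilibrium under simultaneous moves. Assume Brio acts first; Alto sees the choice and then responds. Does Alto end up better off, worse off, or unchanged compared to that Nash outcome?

better off

Alto best-responds to each possible Brio move:
- X: BR = Small, leader payoff 10.
- Y: BR = Small, leader payoff 8.
- Z: BR = Large, leader payoff 7.
Brio's induced payoffs are 10, 8, 7, so Brio commits to X. Subgame-perfect outcome: (Small, X) with payoffs (15, 10).
For the simultaneous game, intersect best replies.
Alto's best replies: X→Small; Y→Small; Z→Large.
Brio's best replies: Small→Z; Large→Z.
The unique mutual best reply is (Large, Z), giving (7, 7).
Alto earns 15 sequentially versus 7 at the Nash outcome: better off.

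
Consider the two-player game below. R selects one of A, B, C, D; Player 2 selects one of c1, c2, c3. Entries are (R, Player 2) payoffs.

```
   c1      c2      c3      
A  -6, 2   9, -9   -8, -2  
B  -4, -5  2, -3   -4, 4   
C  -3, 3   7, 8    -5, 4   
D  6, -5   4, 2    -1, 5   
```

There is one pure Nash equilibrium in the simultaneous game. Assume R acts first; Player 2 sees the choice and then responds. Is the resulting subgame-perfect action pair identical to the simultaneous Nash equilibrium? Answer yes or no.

no

Solve by backward induction (R leads).
- A: BR = c1, leader payoff -6.
- B: BR = c3, leader payoff -4.
- C: BR = c2, leader payoff 7.
- D: BR = c3, leader payoff -1.
Among -6, -4, 7, -1, the best is 7 at C. Subgame-perfect outcome: (C, c2) with payoffs (7, 8).
Under simultaneous play:
R's best replies: c1→D; c2→A; c3→D.
Player 2's best replies: A→c1; B→c3; C→c2; D→c3.
Only (D, c3) has each player best-responding; Nash payoffs (-1, 5).
Sequential outcome (C, c2) differs from the Nash profile (D, c3).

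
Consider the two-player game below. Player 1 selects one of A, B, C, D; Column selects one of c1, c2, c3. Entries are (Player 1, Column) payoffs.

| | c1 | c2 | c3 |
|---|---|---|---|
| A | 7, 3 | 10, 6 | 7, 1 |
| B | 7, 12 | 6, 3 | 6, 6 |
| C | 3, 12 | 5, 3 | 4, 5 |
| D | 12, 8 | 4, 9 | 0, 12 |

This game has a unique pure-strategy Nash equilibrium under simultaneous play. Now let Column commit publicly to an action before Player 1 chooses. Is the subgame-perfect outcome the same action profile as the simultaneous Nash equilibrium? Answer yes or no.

no

Work backward from Player 1's decision.
- c1: BR = D, leader payoff 8.
- c2: BR = A, leader payoff 6.
- c3: BR = A, leader payoff 1.
Among 8, 6, 1, the best is 8 at c1. Subgame-perfect outcome: (D, c1) with payoffs (12, 8).
Under simultaneous play:
Player 1's best replies: c1→D; c2→A; c3→A.
Column's best replies: A→c2; B→c1; C→c1; D→c3.
The unique mutual best reply is (A, c2), giving (10, 6).
Sequential outcome (D, c1) differs from the Nash profile (A, c2).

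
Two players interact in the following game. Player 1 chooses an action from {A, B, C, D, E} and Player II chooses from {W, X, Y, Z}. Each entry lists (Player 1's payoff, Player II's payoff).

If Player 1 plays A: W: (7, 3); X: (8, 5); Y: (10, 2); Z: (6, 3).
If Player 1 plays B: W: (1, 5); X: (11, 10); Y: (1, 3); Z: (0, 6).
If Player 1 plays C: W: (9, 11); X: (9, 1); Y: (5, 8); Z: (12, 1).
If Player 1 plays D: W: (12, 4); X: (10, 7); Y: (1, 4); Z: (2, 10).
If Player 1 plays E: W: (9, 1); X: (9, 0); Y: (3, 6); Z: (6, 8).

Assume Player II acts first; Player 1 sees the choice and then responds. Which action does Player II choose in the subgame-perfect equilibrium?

X

Solve by backward induction (Player II leads).
- W: BR = D, leader payoff 4.
- X: BR = B, leader payoff 10.
- Y: BR = A, leader payoff 2.
- Z: BR = C, leader payoff 1.
Maximizing over 4, 10, 2, 1, Player II chooses X. Subgame-perfect outcome: (B, X) with payoffs (11, 10).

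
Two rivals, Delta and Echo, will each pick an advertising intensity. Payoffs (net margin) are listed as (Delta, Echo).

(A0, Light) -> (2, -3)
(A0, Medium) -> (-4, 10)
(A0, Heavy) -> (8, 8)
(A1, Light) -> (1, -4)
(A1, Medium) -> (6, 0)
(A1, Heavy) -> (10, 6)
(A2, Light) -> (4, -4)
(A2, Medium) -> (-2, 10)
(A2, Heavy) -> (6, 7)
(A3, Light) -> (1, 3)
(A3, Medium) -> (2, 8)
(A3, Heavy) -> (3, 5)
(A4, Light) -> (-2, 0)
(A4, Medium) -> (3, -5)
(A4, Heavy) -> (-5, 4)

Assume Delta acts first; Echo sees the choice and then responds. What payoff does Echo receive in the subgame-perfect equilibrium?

6

Backward induction with Delta moving first.
- A0 → Echo plays Medium (best of -3, 10, 8); Delta gets -4.
- A1 → Echo plays Heavy (best of -4, 0, 6); Delta gets 10.
- A2 → Echo plays Medium (best of -4, 10, 7); Delta gets -2.
- A3 → Echo plays Medium (best of 3, 8, 5); Delta gets 2.
- A4 → Echo plays Heavy (best of 0, -5, 4); Delta gets -5.
Maximizing over -4, 10, -2, 2, -5, Delta chooses A1. Subgame-perfect outcome: (A1, Heavy) with payoffs (10, 6).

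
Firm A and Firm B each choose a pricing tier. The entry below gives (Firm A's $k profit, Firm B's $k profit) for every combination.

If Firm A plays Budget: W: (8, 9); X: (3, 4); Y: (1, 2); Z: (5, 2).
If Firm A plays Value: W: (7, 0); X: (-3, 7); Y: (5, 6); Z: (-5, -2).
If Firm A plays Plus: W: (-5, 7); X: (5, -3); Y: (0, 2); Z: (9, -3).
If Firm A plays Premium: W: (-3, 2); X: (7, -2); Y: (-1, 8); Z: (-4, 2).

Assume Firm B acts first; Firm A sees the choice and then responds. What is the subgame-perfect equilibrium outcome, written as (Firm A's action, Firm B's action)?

(Budget, W)

Work backward from Firm A's decision.
- W → Firm A plays Budget (best of 8, 7, -5, -3); Firm B gets 9.
- X → Firm A plays Premium (best of 3, -3, 5, 7); Firm B gets -2.
- Y → Firm A plays Value (best of 1, 5, 0, -1); Firm B gets 6.
- Z → Firm A plays Plus (best of 5, -5, 9, -4); Firm B gets -3.
Among 9, -2, 6, -3, the best is 9 at W. Subgame-perfect outcome: (Budget, W) with payoffs (8, 9).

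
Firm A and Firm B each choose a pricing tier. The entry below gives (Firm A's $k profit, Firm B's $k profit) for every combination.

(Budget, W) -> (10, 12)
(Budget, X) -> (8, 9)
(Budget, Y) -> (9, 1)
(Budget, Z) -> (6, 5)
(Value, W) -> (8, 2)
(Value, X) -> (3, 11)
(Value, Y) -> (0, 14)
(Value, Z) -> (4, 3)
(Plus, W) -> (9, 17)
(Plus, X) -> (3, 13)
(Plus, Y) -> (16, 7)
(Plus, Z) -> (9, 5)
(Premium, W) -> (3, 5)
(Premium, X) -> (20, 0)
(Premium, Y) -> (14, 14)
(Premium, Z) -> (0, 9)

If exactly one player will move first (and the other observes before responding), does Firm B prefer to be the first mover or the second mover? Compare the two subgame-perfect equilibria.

If Firm A leads: Firm B's best replies are Budget→W, Value→Y, Plus→W, Premium→Y; Firm A's induced payoffs 10, 0, 9, 14; outcome (Premium, Y), payoffs (14, 14).
If Firm B leads: Firm A's best replies are W→Budget, X→Premium, Y→Plus, Z→Plus; Firm B's induced payoffs 12, 0, 7, 5; outcome (Budget, W), payoffs (10, 12).
Firm B gets 12 moving first and 14 moving second, so Firm B prefers to move second.

second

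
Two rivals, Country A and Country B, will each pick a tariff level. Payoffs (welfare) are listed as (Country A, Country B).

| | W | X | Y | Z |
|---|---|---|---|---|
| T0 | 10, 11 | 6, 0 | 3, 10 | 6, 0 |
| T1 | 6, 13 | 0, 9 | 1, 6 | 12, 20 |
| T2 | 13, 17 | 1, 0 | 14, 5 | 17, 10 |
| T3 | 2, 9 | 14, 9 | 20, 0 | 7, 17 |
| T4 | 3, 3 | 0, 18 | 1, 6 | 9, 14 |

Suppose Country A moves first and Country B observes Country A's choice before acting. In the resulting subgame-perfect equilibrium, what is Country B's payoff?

17

Country B best-responds to each possible Country A move:
- T0 → Country B plays W (best of 11, 0, 10, 0); Country A gets 10.
- T1 → Country B plays Z (best of 13, 9, 6, 20); Country A gets 12.
- T2 → Country B plays W (best of 17, 0, 5, 10); Country A gets 13.
- T3 → Country B plays Z (best of 9, 9, 0, 17); Country A gets 7.
- T4 → Country B plays X (best of 3, 18, 6, 14); Country A gets 0.
Among 10, 12, 13, 7, 0, the best is 13 at T2. Subgame-perfect outcome: (T2, W) with payoffs (13, 17).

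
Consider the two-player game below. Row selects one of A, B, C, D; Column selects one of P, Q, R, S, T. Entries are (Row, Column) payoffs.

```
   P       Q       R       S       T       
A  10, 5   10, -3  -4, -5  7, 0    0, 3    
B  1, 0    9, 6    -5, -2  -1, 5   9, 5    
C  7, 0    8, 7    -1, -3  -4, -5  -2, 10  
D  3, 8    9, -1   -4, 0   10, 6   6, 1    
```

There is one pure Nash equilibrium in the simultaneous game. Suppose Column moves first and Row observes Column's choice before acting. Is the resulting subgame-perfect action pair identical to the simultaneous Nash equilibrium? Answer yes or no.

Backward induction with Column moving first.
- P: BR = A, leader payoff 5.
- Q: BR = A, leader payoff -3.
- R: BR = C, leader payoff -3.
- S: BR = D, leader payoff 6.
- T: BR = B, leader payoff 5.
Among 5, -3, -3, 6, 5, the best is 6 at S. Subgame-perfect outcome: (D, S) with payoffs (10, 6).
Now find the simultaneous Nash equilibrium.
Row's best replies: P→A; Q→A; R→C; S→D; T→B.
Column's best replies: A→P; B→Q; C→T; D→P.
Only (A, P) has each player best-responding; Nash payoffs (10, 5).
Sequential outcome (D, S) differs from the Nash profile (A, P).

no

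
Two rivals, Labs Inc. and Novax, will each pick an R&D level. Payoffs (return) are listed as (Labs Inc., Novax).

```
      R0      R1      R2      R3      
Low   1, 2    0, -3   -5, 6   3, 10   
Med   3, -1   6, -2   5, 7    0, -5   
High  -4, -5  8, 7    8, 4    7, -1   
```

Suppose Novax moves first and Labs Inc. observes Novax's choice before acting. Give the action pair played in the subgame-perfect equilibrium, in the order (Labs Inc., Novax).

(High, R1)

Labs Inc. best-responds to each possible Novax move:
- R0 → Labs Inc. plays Med (best of 1, 3, -4); Novax gets -1.
- R1 → Labs Inc. plays High (best of 0, 6, 8); Novax gets 7.
- R2 → Labs Inc. plays High (best of -5, 5, 8); Novax gets 4.
- R3 → Labs Inc. plays High (best of 3, 0, 7); Novax gets -1.
Maximizing over -1, 7, 4, -1, Novax chooses R1. Subgame-perfect outcome: (High, R1) with payoffs (8, 7).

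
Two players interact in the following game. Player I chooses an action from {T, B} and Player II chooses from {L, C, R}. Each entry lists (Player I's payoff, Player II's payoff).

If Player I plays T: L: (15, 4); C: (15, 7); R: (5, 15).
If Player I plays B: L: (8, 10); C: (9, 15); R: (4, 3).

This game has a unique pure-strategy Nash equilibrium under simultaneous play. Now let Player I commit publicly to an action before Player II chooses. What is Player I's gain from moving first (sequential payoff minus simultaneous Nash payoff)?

4

Player II best-responds to each possible Player I move:
- T → Player II plays R (best of 4, 7, 15); Player I gets 5.
- B → Player II plays C (best of 10, 15, 3); Player I gets 9.
Maximizing over 5, 9, Player I chooses B. Subgame-perfect outcome: (B, C) with payoffs (9, 15).
For the simultaneous game, intersect best replies.
Player I's best replies: L→T; C→T; R→T.
Player II's best replies: T→R; B→C.
Only (T, R) has each player best-responding; Nash payoffs (5, 15).
Player I's commitment gain: 9 − 5 = 4.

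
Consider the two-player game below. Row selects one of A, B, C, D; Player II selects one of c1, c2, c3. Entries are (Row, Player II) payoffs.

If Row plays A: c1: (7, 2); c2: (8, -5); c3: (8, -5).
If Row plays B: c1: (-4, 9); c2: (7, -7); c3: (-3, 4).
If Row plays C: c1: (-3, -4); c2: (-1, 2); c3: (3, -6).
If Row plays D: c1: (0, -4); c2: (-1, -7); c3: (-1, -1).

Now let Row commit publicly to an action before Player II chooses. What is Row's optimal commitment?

A

Player II best-responds to each possible Row move:
- A → Player II plays c1 (best of 2, -5, -5); Row gets 7.
- B → Player II plays c1 (best of 9, -7, 4); Row gets -4.
- C → Player II plays c2 (best of -4, 2, -6); Row gets -1.
- D → Player II plays c3 (best of -4, -7, -1); Row gets -1.
Row's induced payoffs are 7, -4, -1, -1, so Row commits to A. Subgame-perfect outcome: (A, c1) with payoffs (7, 2).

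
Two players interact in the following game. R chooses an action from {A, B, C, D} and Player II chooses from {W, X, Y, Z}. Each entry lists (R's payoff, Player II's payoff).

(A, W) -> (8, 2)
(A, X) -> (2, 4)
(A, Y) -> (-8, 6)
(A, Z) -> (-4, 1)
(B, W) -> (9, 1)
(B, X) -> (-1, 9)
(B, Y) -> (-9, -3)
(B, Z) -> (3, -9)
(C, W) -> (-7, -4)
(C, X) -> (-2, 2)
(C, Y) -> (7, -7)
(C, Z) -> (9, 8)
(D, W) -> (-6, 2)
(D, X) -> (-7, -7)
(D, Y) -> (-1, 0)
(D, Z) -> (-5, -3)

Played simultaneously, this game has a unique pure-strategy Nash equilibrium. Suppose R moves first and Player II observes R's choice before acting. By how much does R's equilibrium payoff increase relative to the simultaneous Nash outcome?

Backward induction with R moving first.
- A: Player II compares 2, 4, 6, 1 and picks Y; R would get -8.
- B: Player II compares 1, 9, -3, -9 and picks X; R would get -1.
- C: Player II compares -4, 2, -7, 8 and picks Z; R would get 9.
- D: Player II compares 2, -7, 0, -3 and picks W; R would get -6.
R's induced payoffs are -8, -1, 9, -6, so R commits to C. Subgame-perfect outcome: (C, Z) with payoffs (9, 8).
Now find the simultaneous Nash equilibrium.
R's best replies: W→B; X→A; Y→C; Z→C.
Player II's best replies: A→Y; B→X; C→Z; D→W.
Only (C, Z) has each player best-responding; Nash payoffs (9, 8).
R's commitment gain: 9 − 9 = 0.

0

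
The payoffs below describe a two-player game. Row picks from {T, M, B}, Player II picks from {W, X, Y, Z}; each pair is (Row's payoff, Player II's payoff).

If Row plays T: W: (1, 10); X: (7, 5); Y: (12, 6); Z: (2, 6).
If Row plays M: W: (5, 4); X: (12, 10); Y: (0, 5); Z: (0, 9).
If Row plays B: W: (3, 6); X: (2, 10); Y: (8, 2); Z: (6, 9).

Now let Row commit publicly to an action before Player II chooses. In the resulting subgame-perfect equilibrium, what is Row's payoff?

Player II best-responds to each possible Row move:
- T: BR = W, leader payoff 1.
- M: BR = X, leader payoff 12.
- B: BR = X, leader payoff 2.
Row's induced payoffs are 1, 12, 2, so Row commits to M. Subgame-perfect outcome: (M, X) with payoffs (12, 10).

12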